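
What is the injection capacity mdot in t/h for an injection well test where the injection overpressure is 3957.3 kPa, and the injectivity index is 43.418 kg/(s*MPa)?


mdot = II * dP / 1000
mdot = 43.418 * 3957.3 / 1000
mdot = 171.8181 kg/s
Convert: 171.8181 kg/s * 3.6 = 618.55 t/h
mdot = 618.55 t/h


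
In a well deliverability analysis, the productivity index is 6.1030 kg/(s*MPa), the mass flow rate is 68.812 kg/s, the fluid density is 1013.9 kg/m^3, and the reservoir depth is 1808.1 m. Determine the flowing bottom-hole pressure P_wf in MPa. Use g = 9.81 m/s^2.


Step 1: P_i = rho*g*h/1e6 = 1013.9*9.81*1808.1/1e6 = 17.98401 MPa
Step 2: P_wf = P_i - mdot/PI = 17.98401 - 68.812/6.103 = 6.7089 MPa
P_wf = 6.7089 MPa


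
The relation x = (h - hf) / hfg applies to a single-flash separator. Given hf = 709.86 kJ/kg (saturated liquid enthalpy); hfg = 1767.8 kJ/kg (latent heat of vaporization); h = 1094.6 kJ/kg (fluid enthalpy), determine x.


x = (h - hf) / hfg
x = (1094.6 - 709.86) / 1767.8
x = 0.21764


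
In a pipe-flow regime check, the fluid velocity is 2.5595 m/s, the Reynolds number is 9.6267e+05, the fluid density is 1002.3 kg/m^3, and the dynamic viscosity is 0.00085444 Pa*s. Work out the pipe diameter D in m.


D = Re * mu / (rho * vel)
D = 9.6267e+05 * 0.00085444 / (1002.3 * 2.5595)
D = 0.32063 m


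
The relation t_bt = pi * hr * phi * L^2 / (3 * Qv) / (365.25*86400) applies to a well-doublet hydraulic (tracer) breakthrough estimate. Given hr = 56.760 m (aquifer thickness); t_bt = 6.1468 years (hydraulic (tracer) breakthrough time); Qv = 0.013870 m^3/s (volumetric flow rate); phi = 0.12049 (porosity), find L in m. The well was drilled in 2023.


L = sqrt(t_bt*365.25*86400*3*Qv / (pi*hr*phi))
L = sqrt(6.1468*365.25*86400*3*0.013870 / (pi*56.760*0.12049))
L = 612.92 m


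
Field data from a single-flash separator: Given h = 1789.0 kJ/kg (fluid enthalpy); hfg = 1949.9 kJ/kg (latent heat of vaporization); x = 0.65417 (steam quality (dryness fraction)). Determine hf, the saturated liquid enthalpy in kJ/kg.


hf = h - x * hfg
hf = 1789.0 - 0.65417 * 1949.9
hf = 513.43 kJ/kg


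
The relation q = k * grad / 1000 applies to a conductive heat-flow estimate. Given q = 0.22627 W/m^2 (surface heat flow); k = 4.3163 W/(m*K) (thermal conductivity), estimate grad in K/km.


grad = q * 1000 / k
grad = 0.22627 * 1000 / 4.3163
grad = 52.42221 deg C/km
Convert: 52.42221 deg C/km * 1.0 = 52.422 K/km
grad = 52.422 K/km


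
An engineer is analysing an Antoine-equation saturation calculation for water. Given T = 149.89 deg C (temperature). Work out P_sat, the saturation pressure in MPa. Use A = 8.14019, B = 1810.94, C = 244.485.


P_sat = 10^(A - B/(C + T)) / 760 * 0.101325
P_sat = 10^(8.14019 - 1810.94/(244.485 + 149.89)) / 760 * 0.101325
P_sat = 0.47116 MPa


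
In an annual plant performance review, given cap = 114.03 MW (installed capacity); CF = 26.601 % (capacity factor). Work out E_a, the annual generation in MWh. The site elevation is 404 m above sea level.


E_a = CF / 100 * cap * 8760
E_a = 26.601 / 100 * 114.03 * 8760
E_a = 2.6572e+05 MWh


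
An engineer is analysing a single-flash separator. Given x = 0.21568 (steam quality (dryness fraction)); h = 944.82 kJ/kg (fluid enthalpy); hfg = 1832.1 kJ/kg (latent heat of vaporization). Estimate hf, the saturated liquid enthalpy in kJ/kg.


hf = h - x * hfg
hf = 944.82 - 0.21568 * 1832.1
hf = 549.67 kJ/kg


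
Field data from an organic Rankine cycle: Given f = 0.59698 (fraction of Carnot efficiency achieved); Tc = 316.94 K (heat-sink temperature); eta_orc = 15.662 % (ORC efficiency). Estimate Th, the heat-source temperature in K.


Th = Tc / (1 - (eta_orc/100)/f)
Th = 316.94 / (1 - (15.662/100)/0.59698)
Th = 429.66 K


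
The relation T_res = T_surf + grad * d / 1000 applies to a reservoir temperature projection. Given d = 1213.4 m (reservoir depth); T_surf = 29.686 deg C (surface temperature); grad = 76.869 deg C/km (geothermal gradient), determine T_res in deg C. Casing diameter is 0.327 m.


T_res = T_surf + grad * d / 1000
T_res = 29.686 + 76.869 * 1213.4 / 1000
T_res = 122.96 deg C


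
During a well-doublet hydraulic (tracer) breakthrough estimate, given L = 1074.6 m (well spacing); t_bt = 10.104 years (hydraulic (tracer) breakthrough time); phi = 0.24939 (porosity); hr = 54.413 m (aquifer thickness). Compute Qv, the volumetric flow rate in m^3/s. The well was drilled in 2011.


Qv = pi*hr*phi*L^2 / (3*t_bt*365.25*86400)
Qv = pi*54.413*0.24939*1074.6^2 / (3*10.104*365.25*86400)
Qv = 0.051464 m^3/s


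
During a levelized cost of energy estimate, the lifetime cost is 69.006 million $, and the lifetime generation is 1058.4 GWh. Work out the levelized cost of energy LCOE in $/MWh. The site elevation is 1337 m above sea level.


LCOE = C_tot / E_tot * 100
LCOE = 69.006 / 1058.4 * 100
LCOE = 6.519841 cents/kWh
Convert: 6.519841 cents/kWh * 10.0 = 65.198 $/MWh
LCOE = 65.198 $/MWh


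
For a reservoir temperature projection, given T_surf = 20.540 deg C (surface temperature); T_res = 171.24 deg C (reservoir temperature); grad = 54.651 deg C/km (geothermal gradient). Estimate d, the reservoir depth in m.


d = (T_res - T_surf) / grad * 1000
d = (171.24 - 20.540) / 54.651 * 1000
d = 2757.5 m


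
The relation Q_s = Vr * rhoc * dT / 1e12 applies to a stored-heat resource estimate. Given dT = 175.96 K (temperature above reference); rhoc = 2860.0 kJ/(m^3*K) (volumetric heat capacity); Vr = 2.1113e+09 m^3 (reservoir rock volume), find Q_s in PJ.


Q_s = Vr * rhoc * dT / 1e12
Q_s = 2.1113e+09 * 2860.0 * 175.96 / 1e12
Q_s = 1062.5 PJ


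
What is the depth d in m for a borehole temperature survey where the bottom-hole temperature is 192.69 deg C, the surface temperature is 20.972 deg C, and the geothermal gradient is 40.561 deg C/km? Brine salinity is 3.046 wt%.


d = (T_d - T_surf) / grad * 1000
d = (192.69 - 20.972) / 40.561 * 1000
d = 4233.6 m


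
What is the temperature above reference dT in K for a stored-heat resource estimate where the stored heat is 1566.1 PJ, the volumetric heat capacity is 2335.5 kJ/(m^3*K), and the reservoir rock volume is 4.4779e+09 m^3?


dT = Q_s * 1e12 / (Vr * rhoc)
dT = 1566.1 * 1e12 / (4.4779e+09 * 2335.5)
dT = 149.75 K


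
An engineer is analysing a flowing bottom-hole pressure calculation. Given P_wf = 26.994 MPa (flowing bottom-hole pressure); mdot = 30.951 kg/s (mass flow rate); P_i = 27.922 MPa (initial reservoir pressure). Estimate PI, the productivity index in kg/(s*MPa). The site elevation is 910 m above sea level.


PI = mdot / (P_i - P_wf)
PI = 30.951 / (27.922 - 26.994)
PI = 33.352 kg/(s*MPa)


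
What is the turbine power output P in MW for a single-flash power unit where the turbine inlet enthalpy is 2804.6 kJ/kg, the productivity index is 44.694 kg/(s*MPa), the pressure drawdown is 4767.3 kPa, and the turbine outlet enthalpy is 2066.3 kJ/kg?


Step 1: mdot = PI * dP / 1000 = 44.694 * 4767.3 / 1000 = 213.0697 kg/s
Step 2: P = mdot*(h_in - h_out)/1000 = 213.0697*(2804.6 - 2066.3)/1000 = 157.31 MW
P = 157.31 MW


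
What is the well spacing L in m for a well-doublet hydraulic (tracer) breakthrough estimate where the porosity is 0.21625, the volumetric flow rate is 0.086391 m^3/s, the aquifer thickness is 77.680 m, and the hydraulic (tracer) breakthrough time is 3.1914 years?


L = sqrt(t_bt*365.25*86400*3*Qv / (pi*hr*phi))
L = sqrt(3.1914*365.25*86400*3*0.086391 / (pi*77.680*0.21625))
L = 703.28 m


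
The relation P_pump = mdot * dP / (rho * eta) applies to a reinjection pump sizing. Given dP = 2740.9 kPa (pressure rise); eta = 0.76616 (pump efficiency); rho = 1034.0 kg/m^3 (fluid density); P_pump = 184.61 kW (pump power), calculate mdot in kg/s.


mdot = P_pump * rho * eta / dP
mdot = 184.61 * 1034.0 * 0.76616 / 2740.9
mdot = 53.358 kg/s


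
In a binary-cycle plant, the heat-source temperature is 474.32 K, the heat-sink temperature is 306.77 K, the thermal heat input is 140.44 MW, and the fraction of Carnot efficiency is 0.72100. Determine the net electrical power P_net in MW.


Step 1: eta = (1 - Tc/Th)*f = (1 - 306.77/474.32)*0.721 = 0.2546879
Step 2: P_net = eta * Q_in = 0.2546879 * 140.44 = 35.768 MW
P_net = 35.768 MW


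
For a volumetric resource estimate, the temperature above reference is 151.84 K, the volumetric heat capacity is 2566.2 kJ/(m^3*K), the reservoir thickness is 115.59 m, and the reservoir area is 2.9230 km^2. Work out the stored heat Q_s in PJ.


Step 1: Vr = A*1e6*hr = 2.923*1e6*115.59 = 3.378696e+08 m^3
Step 2: Q_s = Vr*rhoc*dT/1e12 = 3.378696e+08*2566.2*151.84/1e12 = 131.65 PJ
Q_s = 131.65 PJ


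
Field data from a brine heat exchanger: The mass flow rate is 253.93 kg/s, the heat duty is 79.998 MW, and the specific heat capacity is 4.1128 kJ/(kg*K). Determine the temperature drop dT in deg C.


dT = Q * 1000 / (mdot * cp)
dT = 79.998 * 1000 / (253.93 * 4.1128)
dT = 76.59978 K
Convert (temperature difference, 1 K = 1 deg C): 76.59978 K = 76.59978 deg C
dT = 76.600 deg C


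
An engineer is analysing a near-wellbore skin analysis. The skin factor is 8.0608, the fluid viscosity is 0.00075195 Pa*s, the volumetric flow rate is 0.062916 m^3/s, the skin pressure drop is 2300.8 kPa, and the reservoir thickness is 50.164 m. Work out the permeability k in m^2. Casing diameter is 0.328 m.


k = S*q*mu / (2*pi*dP_s*1000*hr)
k = 8.0608*0.062916*0.00075195 / (2*pi*2300.8*1000*50.164)
k = 5.2587e-13 m^2


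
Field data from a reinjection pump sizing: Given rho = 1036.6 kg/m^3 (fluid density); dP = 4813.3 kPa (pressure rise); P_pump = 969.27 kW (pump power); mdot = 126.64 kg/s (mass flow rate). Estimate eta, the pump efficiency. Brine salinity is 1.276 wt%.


eta = mdot * dP / (rho * P_pump)
eta = 126.64 * 4813.3 / (1036.6 * 969.27)
eta = 0.60668


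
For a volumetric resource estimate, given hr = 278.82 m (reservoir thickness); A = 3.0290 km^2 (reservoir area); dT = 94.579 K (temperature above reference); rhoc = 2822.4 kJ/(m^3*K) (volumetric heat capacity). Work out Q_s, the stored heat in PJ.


Step 1: Vr = A*1e6*hr = 3.029*1e6*278.82 = 8.445458e+08 m^3
Step 2: Q_s = Vr*rhoc*dT/1e12 = 8.445458e+08*2822.4*94.579/1e12 = 225.44 PJ
Q_s = 225.44 PJ


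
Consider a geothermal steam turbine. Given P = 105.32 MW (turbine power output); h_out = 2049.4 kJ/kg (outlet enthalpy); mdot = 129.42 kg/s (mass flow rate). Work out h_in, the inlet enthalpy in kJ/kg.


h_in = h_out + P * 1000 / mdot
h_in = 2049.4 + 105.32 * 1000 / 129.42
h_in = 2863.2 kJ/kg


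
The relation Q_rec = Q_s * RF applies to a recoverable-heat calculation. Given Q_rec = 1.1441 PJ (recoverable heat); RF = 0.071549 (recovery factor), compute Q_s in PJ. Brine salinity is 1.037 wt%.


Q_s = Q_rec / RF
Q_s = 1.1441 / 0.071549
Q_s = 15.990 PJ


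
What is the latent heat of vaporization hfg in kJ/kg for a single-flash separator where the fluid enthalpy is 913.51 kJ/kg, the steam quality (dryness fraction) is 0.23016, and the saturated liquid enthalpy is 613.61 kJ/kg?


hfg = (h - hf) / x
hfg = (913.51 - 613.61) / 0.23016
hfg = 1303.0 kJ/kg


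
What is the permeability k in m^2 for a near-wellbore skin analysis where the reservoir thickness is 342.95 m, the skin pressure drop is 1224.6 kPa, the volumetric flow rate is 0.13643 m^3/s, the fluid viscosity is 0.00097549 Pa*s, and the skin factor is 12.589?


k = S*q*mu / (2*pi*dP_s*1000*hr)
k = 12.589*0.13643*0.00097549 / (2*pi*1224.6*1000*342.95)
k = 6.3492e-13 m^2


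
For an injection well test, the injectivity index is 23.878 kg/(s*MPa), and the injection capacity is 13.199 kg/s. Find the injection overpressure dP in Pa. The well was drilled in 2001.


dP = mdot * 1000 / II
dP = 13.199 * 1000 / 23.878
dP = 552.7682 kPa
Convert: 552.7682 kPa * 1000.0 = 5.5277e+05 Pa
dP = 5.5277e+05 Pa


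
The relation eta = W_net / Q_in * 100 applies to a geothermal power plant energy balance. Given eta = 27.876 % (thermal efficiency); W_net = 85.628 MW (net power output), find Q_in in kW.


Q_in = W_net / (eta / 100)
Q_in = 85.628 / (27.876 / 100)
Q_in = 307.1746 MW
Convert: 307.1746 MW * 1000.0 = 3.0717e+05 kW
Q_in = 3.0717e+05 kW


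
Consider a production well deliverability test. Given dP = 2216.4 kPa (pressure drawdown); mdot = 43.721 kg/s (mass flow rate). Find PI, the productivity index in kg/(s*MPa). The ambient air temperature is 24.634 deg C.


PI = mdot * 1000 / dP
PI = 43.721 * 1000 / 2216.4
PI = 19.726 kg/(s*MPa)


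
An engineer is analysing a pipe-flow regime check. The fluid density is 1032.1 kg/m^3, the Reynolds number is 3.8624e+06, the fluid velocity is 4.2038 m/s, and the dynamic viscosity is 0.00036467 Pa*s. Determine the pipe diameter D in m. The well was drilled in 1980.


D = Re * mu / (rho * vel)
D = 3.8624e+06 * 0.00036467 / (1032.1 * 4.2038)
D = 0.32463 m


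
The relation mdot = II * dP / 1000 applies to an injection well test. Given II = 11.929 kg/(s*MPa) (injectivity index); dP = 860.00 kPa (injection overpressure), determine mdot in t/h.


mdot = II * dP / 1000
mdot = 11.929 * 860.00 / 1000
mdot = 10.25894 kg/s
Convert: 10.25894 kg/s * 3.6 = 36.932 t/h
mdot = 36.932 t/h


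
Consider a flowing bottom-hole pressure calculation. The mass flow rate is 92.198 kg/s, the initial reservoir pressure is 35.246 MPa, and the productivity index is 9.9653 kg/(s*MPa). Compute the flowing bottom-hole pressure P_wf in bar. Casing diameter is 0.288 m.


P_wf = P_i - mdot / PI
P_wf = 35.246 - 92.198 / 9.9653
P_wf = 25.99410 MPa
Convert: 25.99410 MPa * 10.0 = 259.94 bar
P_wf = 259.94 bar


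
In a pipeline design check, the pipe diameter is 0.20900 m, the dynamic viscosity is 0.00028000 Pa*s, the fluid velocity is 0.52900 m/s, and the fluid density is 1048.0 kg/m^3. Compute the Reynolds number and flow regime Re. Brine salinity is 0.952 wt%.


Step 1: Re = rho*vel*D/mu = 1048.0*0.529*0.209/0.00028 = 4.1381e+05
Step 2: Re = 4.1381e+05 > 4000, so flow is turbulent.
Re = 4.1381e+05 (turbulent)


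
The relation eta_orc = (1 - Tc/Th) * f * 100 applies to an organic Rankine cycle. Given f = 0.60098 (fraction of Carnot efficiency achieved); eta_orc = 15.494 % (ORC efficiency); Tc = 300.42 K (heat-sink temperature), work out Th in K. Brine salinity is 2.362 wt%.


Th = Tc / (1 - (eta_orc/100)/f)
Th = 300.42 / (1 - (15.494/100)/0.60098)
Th = 404.78 K


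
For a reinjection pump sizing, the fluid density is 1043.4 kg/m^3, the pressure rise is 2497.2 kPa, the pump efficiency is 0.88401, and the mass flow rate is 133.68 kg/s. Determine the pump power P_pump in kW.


P_pump = mdot * dP / (rho * eta)
P_pump = 133.68 * 2497.2 / (1043.4 * 0.88401)
P_pump = 361.92 kW


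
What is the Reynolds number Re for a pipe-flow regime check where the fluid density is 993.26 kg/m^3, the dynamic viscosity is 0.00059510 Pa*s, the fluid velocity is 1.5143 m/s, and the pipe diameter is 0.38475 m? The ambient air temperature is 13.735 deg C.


Re = rho * vel * D / mu
Re = 993.26 * 1.5143 * 0.38475 / 0.00059510
Re = 9.7244e+05


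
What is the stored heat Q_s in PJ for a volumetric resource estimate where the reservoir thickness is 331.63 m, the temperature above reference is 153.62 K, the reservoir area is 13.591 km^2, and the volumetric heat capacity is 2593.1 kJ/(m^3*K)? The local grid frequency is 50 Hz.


Step 1: Vr = A*1e6*hr = 13.591*1e6*331.63 = 4.507183e+09 m^3
Step 2: Q_s = Vr*rhoc*dT/1e12 = 4.507183e+09*2593.1*153.62/1e12 = 1795.4 PJ
Q_s = 1795.4 PJ


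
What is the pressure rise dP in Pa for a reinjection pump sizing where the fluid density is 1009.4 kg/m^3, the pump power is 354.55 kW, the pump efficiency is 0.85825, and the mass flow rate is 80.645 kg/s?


dP = P_pump * rho * eta / mdot
dP = 354.55 * 1009.4 * 0.85825 / 80.645
dP = 3808.703 kPa
Convert: 3808.703 kPa * 1000.0 = 3.8087e+06 Pa
dP = 3.8087e+06 Pa


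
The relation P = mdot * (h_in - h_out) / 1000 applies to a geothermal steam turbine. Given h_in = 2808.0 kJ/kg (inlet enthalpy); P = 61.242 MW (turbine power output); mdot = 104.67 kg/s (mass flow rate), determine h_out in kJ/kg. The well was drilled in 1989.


h_out = h_in - P * 1000 / mdot
h_out = 2808.0 - 61.242 * 1000 / 104.67
h_out = 2222.9 kJ/kg


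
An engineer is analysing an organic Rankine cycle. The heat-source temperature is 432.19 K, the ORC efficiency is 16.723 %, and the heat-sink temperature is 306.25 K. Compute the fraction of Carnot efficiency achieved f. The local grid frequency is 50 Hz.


f = (eta_orc/100) / (1 - Tc/Th)
f = (16.723/100) / (1 - 306.25/432.19)
f = 0.57389


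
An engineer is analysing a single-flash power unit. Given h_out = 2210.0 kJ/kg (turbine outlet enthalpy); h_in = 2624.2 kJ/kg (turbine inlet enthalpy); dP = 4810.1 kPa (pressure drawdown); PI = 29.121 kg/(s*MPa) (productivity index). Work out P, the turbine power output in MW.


Step 1: mdot = PI * dP / 1000 = 29.121 * 4810.1 / 1000 = 140.0749 kg/s
Step 2: P = mdot*(h_in - h_out)/1000 = 140.0749*(2624.2 - 2210.0)/1000 = 58.019 MW
P = 58.019 MW


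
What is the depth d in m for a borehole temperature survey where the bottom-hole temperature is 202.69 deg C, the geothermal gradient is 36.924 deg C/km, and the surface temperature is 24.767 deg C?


d = (T_d - T_surf) / grad * 1000
d = (202.69 - 24.767) / 36.924 * 1000
d = 4818.6 m


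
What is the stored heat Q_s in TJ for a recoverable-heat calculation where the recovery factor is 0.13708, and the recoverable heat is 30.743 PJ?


Q_s = Q_rec / RF
Q_s = 30.743 / 0.13708
Q_s = 224.2705 PJ
Convert: 224.2705 PJ * 1000.0 = 2.2427e+05 TJ
Q_s = 2.2427e+05 TJ


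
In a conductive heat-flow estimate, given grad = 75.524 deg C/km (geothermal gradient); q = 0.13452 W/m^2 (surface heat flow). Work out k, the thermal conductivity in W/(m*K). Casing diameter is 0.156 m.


k = q * 1000 / grad
k = 0.13452 * 1000 / 75.524
k = 1.7812 W/(m*K)


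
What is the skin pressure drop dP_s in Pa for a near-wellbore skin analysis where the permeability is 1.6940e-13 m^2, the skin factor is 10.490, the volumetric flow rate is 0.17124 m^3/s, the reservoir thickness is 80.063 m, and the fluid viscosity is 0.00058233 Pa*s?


dP_s = S * q * mu / (2*pi*k*hr) / 1000
dP_s = 10.490 * 0.17124 * 0.00058233 / (2*pi*1.6940e-13*80.063) / 1000
dP_s = 12275.09 kPa
Convert: 12275.09 kPa * 1000.0 = 1.2275e+07 Pa
dP_s = 1.2275e+07 Pa


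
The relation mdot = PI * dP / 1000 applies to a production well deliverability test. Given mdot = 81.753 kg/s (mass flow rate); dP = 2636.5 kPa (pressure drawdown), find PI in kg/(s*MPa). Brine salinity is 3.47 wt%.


PI = mdot * 1000 / dP
PI = 81.753 * 1000 / 2636.5
PI = 31.008 kg/(s*MPa)


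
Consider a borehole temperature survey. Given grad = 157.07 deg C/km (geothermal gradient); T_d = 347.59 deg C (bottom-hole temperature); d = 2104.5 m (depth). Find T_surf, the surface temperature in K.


T_surf = T_d - grad * d / 1000
T_surf = 347.59 - 157.07 * 2104.5 / 1000
T_surf = 17.03618 deg C
Convert to K: 17.03618 + 273.15 = 290.19 K
T_surf = 290.19 K


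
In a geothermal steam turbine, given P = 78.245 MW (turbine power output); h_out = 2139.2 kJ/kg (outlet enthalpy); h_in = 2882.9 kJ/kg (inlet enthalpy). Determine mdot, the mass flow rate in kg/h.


mdot = P * 1000 / (h_in - h_out)
mdot = 78.245 * 1000 / (2882.9 - 2139.2)
mdot = 105.2104 kg/s
Convert: 105.2104 kg/s * 3600.0 = 3.7876e+05 kg/h
mdot = 3.7876e+05 kg/h


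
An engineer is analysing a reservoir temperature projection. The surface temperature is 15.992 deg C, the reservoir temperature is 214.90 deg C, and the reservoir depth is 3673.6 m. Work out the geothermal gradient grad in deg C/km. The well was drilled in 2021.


grad = (T_res - T_surf) / d * 1000
grad = (214.90 - 15.992) / 3673.6 * 1000
grad = 54.145 deg C/km


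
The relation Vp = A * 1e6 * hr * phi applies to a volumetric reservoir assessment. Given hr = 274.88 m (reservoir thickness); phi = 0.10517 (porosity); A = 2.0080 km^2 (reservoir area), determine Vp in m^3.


Vp = A * 1e6 * hr * phi
Vp = 2.0080 * 1e6 * 274.88 * 0.10517
Vp = 5.8050e+07 m^3


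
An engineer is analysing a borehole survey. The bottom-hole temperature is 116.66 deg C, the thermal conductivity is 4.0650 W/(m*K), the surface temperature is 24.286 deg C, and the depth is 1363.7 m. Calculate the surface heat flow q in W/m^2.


Step 1: grad = (T_d - T_surf)/d * 1000 = (116.66 - 24.286)/1363.7 * 1000 = 67.73777 deg C/km
Step 2: q = k * grad / 1000 = 4.065 * 67.73777 / 1000 = 0.27535 W/m^2
q = 0.27535 W/m^2


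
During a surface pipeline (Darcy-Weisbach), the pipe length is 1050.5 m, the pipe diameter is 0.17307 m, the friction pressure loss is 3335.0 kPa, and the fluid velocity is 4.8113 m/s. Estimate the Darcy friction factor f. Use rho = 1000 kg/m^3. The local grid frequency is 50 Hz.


f = dP*1000 / ((L/D)*(rho*vel^2/2))
f = 3335.0*1000 / ((1050.5/0.17307)*(1000*4.8113^2/2))
f = 0.047471


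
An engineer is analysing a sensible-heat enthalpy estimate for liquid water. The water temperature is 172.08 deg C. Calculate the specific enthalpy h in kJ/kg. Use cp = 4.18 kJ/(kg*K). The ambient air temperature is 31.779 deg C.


h = cp * T
h = 4.18 * 172.08
h = 719.29 kJ/kg


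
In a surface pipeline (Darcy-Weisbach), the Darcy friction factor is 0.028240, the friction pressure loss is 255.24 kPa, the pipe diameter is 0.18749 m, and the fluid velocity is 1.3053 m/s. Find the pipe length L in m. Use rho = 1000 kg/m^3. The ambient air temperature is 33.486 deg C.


L = dP*1000*D / (f*rho*vel^2/2)
L = 255.24*1000*0.18749 / (0.028240*1000*1.3053^2/2)
L = 1989.2 m


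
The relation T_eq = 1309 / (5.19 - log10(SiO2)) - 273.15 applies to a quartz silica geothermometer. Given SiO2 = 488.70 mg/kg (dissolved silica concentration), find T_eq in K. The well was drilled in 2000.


T_eq = 1309 / (5.19 - log10(SiO2)) - 273.15
T_eq = 1309 / (5.19 - log10(488.70)) - 273.15
T_eq = 250.2495 deg C
Convert to K: 250.2495 + 273.15 = 523.40 K
T_eq = 523.40 K


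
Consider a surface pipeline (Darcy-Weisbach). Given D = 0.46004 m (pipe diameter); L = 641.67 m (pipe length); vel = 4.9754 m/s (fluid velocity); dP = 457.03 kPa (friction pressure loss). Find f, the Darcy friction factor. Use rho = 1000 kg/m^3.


f = dP*1000 / ((L/D)*(rho*vel^2/2))
f = 457.03*1000 / ((641.67/0.46004)*(1000*4.9754^2/2))
f = 0.026473


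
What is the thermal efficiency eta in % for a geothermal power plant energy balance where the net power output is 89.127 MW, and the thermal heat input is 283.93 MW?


eta = W_net / Q_in * 100
eta = 89.127 / 283.93 * 100
eta = 31.390 %


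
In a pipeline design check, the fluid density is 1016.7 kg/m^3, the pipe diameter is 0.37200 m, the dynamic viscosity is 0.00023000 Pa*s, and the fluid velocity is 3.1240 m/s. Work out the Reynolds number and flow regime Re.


Step 1: Re = rho*vel*D/mu = 1016.7*3.124*0.372/0.00023 = 5.1371e+06
Step 2: Re = 5.1371e+06 > 4000, so flow is turbulent.
Re = 5.1371e+06 (turbulent)


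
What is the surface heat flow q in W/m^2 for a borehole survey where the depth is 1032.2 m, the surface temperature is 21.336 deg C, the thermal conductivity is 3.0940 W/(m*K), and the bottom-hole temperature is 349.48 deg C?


Step 1: grad = (T_d - T_surf)/d * 1000 = (349.48 - 21.336)/1032.2 * 1000 = 317.9074 deg C/km
Step 2: q = k * grad / 1000 = 3.094 * 317.9074 / 1000 = 0.98361 W/m^2
q = 0.98361 W/m^2


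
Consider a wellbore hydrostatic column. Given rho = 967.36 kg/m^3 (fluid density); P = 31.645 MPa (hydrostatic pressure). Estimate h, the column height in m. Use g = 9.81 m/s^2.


h = P * 1e6 / (g * rho)
h = 31.645 * 1e6 / (9.81 * 967.36)
h = 3334.6 m


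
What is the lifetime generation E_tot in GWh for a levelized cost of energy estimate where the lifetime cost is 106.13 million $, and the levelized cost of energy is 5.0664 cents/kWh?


E_tot = C_tot / LCOE * 100
E_tot = 106.13 / 5.0664 * 100
E_tot = 2094.8 GWh


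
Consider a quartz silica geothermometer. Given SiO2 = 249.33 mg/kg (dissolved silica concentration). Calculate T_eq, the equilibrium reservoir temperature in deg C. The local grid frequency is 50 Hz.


T_eq = 1309 / (5.19 - log10(SiO2)) - 273.15
T_eq = 1309 / (5.19 - log10(249.33)) - 273.15
T_eq = 195.48 deg C


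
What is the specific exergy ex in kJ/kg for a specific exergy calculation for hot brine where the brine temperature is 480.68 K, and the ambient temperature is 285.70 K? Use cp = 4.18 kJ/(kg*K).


ex = cp * ((T_b - T_0) - T_0 * ln(T_b/T_0))
ex = 4.18 * ((480.68 - 285.70) - 285.70 * ln(480.68/285.70))
ex = 193.71 kJ/kg


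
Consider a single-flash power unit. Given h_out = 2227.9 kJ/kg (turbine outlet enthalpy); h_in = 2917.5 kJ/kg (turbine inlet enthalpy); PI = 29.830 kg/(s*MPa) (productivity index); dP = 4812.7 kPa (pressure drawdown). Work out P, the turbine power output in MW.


Step 1: mdot = PI * dP / 1000 = 29.83 * 4812.7 / 1000 = 143.5628 kg/s
Step 2: P = mdot*(h_in - h_out)/1000 = 143.5628*(2917.5 - 2227.9)/1000 = 99.001 MW
P = 99.001 MW


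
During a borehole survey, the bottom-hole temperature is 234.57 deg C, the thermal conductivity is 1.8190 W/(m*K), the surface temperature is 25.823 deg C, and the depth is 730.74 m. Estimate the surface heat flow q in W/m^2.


Step 1: grad = (T_d - T_surf)/d * 1000 = (234.57 - 25.823)/730.74 * 1000 = 285.6652 deg C/km
Step 2: q = k * grad / 1000 = 1.819 * 285.6652 / 1000 = 0.51962 W/m^2
q = 0.51962 W/m^2


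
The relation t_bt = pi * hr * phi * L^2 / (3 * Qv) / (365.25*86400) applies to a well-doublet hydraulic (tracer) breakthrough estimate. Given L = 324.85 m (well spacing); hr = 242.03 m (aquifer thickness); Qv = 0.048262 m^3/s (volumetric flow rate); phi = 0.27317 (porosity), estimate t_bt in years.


t_bt = pi * hr * phi * L^2 / (3 * Qv) / (365.25*86400)
t_bt = pi * 242.03 * 0.27317 * 324.85^2 / (3 * 0.048262) / (365.25*86400)
t_bt = 4.7972 years


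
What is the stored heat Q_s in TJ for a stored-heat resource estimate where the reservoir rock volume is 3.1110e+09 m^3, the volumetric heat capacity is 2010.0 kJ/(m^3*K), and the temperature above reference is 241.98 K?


Q_s = Vr * rhoc * dT / 1e12
Q_s = 3.1110e+09 * 2010.0 * 241.98 / 1e12
Q_s = 1513.128 PJ
Convert: 1513.128 PJ * 1000.0 = 1.5131e+06 TJ
Q_s = 1.5131e+06 TJ


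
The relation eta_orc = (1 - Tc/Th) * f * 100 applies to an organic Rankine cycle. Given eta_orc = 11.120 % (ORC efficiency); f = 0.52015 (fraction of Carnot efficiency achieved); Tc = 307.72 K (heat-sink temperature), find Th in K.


Th = Tc / (1 - (eta_orc/100)/f)
Th = 307.72 / (1 - (11.120/100)/0.52015)
Th = 391.39 K


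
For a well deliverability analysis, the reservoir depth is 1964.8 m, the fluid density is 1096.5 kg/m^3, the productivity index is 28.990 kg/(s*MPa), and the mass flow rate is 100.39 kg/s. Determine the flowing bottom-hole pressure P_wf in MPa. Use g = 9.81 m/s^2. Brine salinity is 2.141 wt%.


Step 1: P_i = rho*g*h/1e6 = 1096.5*9.81*1964.8/1e6 = 21.13470 MPa
Step 2: P_wf = P_i - mdot/PI = 21.13470 - 100.39/28.99 = 17.672 MPa
P_wf = 17.672 MPa


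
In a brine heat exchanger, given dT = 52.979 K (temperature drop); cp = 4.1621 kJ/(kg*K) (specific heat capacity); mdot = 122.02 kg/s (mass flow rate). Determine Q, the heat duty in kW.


Q = mdot * cp * dT / 1000
Q = 122.02 * 4.1621 * 52.979 / 1000
Q = 26.90589 MW
Convert: 26.90589 MW * 1000.0 = 26906 kW
Q = 26906 kW


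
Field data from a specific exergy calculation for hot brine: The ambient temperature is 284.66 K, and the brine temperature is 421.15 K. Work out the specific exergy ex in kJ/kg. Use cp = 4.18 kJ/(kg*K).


ex = cp * ((T_b - T_0) - T_0 * ln(T_b/T_0))
ex = 4.18 * ((421.15 - 284.66) - 284.66 * ln(421.15/284.66))
ex = 104.46 kJ/kg


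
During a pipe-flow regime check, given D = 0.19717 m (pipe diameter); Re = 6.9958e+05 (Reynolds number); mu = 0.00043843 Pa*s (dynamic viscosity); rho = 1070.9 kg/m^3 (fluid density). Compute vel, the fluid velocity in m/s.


vel = Re * mu / (rho * D)
vel = 6.9958e+05 * 0.00043843 / (1070.9 * 0.19717)
vel = 1.4526 m/s


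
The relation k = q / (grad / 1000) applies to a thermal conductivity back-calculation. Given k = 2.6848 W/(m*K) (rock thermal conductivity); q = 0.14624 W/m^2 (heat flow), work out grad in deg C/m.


grad = q / k * 1000
grad = 0.14624 / 2.6848 * 1000
grad = 54.46961 deg C/km
Convert: 54.46961 deg C/km * 0.001 = 0.054470 deg C/m
grad = 0.054470 deg C/m


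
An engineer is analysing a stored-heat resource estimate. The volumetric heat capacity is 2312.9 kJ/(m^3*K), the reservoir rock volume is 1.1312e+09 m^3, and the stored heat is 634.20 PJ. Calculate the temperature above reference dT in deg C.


dT = Q_s * 1e12 / (Vr * rhoc)
dT = 634.20 * 1e12 / (1.1312e+09 * 2312.9)
dT = 242.3985 K
Convert (temperature difference, 1 K = 1 deg C): 242.3985 K = 242.3985 deg C
dT = 242.40 deg C


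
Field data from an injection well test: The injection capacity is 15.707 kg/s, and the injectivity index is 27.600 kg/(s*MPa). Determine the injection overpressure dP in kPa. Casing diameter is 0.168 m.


dP = mdot * 1000 / II
dP = 15.707 * 1000 / 27.600
dP = 569.09 kPa


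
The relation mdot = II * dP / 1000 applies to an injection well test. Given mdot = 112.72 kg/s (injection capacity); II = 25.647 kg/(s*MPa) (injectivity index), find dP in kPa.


dP = mdot * 1000 / II
dP = 112.72 * 1000 / 25.647
dP = 4395.1 kPa


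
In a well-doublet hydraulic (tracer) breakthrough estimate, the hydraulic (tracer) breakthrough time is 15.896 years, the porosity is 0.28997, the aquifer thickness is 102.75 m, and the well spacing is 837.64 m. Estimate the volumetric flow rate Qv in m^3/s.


Qv = pi*hr*phi*L^2 / (3*t_bt*365.25*86400)
Qv = pi*102.75*0.28997*837.64^2 / (3*15.896*365.25*86400)
Qv = 0.043640 m^3/s


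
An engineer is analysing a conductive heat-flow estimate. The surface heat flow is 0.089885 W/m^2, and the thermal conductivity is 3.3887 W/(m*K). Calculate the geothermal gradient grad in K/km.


grad = q * 1000 / k
grad = 0.089885 * 1000 / 3.3887
grad = 26.52492 deg C/km
Convert: 26.52492 deg C/km * 1.0 = 26.525 K/km
grad = 26.525 K/km


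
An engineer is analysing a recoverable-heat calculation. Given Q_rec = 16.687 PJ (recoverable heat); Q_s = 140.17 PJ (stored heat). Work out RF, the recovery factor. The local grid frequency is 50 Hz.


RF = Q_rec / Q_s
RF = 16.687 / 140.17
RF = 0.11905


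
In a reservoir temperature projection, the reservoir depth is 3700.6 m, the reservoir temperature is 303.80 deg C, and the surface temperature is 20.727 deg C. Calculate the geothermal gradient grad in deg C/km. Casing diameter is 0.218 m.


grad = (T_res - T_surf) / d * 1000
grad = (303.80 - 20.727) / 3700.6 * 1000
grad = 76.494 deg C/km


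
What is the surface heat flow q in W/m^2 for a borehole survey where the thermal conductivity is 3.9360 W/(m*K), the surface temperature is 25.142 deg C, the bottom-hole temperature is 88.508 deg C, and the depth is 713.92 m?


Step 1: grad = (T_d - T_surf)/d * 1000 = (88.508 - 25.142)/713.92 * 1000 = 88.75784 deg C/km
Step 2: q = k * grad / 1000 = 3.936 * 88.75784 / 1000 = 0.34935 W/m^2
q = 0.34935 W/m^2


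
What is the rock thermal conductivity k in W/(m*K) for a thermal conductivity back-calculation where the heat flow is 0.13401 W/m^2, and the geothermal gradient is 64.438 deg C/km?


k = q / (grad / 1000)
k = 0.13401 / (64.438 / 1000)
k = 2.0797 W/(m*K)


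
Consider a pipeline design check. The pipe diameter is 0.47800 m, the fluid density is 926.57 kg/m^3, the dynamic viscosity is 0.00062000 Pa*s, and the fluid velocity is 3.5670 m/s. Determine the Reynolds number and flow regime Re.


Step 1: Re = rho*vel*D/mu = 926.57*3.567*0.478/0.00062 = 2.5481e+06
Step 2: Re = 2.5481e+06 > 4000, so flow is turbulent.
Re = 2.5481e+06 (turbulent)


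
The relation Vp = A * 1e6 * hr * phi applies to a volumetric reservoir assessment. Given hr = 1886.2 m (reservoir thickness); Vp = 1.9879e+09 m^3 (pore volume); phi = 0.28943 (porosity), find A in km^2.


A = Vp / (1e6 * hr * phi)
A = 1.9879e+09 / (1e6 * 1886.2 * 0.28943)
A = 3.6414 km^2


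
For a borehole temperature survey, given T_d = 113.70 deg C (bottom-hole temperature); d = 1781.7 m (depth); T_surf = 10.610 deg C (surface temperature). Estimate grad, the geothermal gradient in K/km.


grad = (T_d - T_surf) / d * 1000
grad = (113.70 - 10.610) / 1781.7 * 1000
grad = 57.86047 deg C/km
Convert: 57.86047 deg C/km * 1.0 = 57.860 K/km
grad = 57.860 K/km


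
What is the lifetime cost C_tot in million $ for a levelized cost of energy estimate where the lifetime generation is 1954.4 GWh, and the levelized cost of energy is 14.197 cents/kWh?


C_tot = LCOE / 100 * E_tot
C_tot = 14.197 / 100 * 1954.4
C_tot = 277.47 million $


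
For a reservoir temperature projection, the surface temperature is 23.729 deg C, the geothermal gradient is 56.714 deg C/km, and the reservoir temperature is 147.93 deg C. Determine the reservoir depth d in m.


d = (T_res - T_surf) / grad * 1000
d = (147.93 - 23.729) / 56.714 * 1000
d = 2190.0 m


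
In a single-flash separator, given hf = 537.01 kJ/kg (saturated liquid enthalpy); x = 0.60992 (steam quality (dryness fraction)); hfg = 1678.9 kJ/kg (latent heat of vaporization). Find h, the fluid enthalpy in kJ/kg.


h = hf + x * hfg
h = 537.01 + 0.60992 * 1678.9
h = 1561.0 kJ/kg


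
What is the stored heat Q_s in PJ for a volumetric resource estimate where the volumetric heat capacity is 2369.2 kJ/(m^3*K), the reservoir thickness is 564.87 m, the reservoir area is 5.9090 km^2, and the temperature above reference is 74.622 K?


Step 1: Vr = A*1e6*hr = 5.909*1e6*564.87 = 3.337817e+09 m^3
Step 2: Q_s = Vr*rhoc*dT/1e12 = 3.337817e+09*2369.2*74.622/1e12 = 590.11 PJ
Q_s = 590.11 PJ


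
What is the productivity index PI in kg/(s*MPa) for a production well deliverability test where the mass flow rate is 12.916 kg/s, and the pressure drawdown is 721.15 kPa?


PI = mdot * 1000 / dP
PI = 12.916 * 1000 / 721.15
PI = 17.910 kg/(s*MPa)


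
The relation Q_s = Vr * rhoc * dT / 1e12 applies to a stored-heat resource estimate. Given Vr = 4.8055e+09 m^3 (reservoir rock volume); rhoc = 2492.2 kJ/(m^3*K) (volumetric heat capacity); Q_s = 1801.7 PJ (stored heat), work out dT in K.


dT = Q_s * 1e12 / (Vr * rhoc)
dT = 1801.7 * 1e12 / (4.8055e+09 * 2492.2)
dT = 150.44 K


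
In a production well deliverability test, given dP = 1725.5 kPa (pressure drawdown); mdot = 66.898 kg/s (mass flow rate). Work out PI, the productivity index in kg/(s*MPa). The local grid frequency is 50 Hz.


PI = mdot * 1000 / dP
PI = 66.898 * 1000 / 1725.5
PI = 38.770 kg/(s*MPa)


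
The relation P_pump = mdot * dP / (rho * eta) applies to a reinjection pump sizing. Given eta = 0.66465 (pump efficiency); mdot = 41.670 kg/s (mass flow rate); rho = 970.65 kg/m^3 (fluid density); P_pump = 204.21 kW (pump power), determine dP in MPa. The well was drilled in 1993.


dP = P_pump * rho * eta / mdot
dP = 204.21 * 970.65 * 0.66465 / 41.670
dP = 3161.616 kPa
Convert: 3161.616 kPa * 0.001 = 3.1616 MPa
dP = 3.1616 MPa


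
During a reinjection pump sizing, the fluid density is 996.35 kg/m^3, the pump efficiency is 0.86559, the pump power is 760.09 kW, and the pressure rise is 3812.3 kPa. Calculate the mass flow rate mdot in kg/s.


mdot = P_pump * rho * eta / dP
mdot = 760.09 * 996.35 * 0.86559 / 3812.3
mdot = 171.95 kg/s


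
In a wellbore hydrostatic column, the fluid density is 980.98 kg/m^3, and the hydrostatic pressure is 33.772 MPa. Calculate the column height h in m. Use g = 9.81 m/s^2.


h = P * 1e6 / (g * rho)
h = 33.772 * 1e6 / (9.81 * 980.98)
h = 3509.4 m


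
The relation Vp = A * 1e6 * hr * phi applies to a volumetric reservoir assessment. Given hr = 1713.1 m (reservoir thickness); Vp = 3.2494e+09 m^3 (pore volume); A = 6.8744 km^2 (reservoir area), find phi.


phi = Vp / (A * 1e6 * hr)
phi = 3.2494e+09 / (6.8744 * 1e6 * 1713.1)
phi = 0.27592


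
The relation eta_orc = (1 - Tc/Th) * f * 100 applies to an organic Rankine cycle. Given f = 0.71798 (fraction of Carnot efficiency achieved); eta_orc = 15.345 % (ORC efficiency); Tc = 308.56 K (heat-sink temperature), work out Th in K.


Th = Tc / (1 - (eta_orc/100)/f)
Th = 308.56 / (1 - (15.345/100)/0.71798)
Th = 392.43 K


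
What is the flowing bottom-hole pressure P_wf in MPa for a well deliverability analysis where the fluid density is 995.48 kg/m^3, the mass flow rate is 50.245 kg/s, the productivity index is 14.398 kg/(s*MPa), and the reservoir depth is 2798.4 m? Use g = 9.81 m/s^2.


Step 1: P_i = rho*g*h/1e6 = 995.48*9.81*2798.4/1e6 = 27.32822 MPa
Step 2: P_wf = P_i - mdot/PI = 27.32822 - 50.245/14.398 = 23.838 MPa
P_wf = 23.838 MPa


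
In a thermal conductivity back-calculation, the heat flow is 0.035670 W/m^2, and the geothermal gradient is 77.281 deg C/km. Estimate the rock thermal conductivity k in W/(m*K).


k = q / (grad / 1000)
k = 0.035670 / (77.281 / 1000)
k = 0.46156 W/(m*K)


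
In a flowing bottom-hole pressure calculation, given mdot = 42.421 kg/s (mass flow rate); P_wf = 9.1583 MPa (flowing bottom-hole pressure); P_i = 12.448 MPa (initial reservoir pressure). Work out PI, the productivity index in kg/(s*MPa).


PI = mdot / (P_i - P_wf)
PI = 42.421 / (12.448 - 9.1583)
PI = 12.895 kg/(s*MPa)


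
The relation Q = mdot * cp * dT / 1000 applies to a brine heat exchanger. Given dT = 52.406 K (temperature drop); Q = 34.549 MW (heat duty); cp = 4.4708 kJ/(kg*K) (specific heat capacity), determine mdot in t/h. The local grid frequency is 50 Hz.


mdot = Q * 1000 / (cp * dT)
mdot = 34.549 * 1000 / (4.4708 * 52.406)
mdot = 147.4583 kg/s
Convert: 147.4583 kg/s * 3.6 = 530.85 t/h
mdot = 530.85 t/h


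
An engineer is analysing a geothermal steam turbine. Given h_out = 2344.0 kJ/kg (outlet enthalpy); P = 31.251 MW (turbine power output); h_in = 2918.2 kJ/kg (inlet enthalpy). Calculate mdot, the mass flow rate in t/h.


mdot = P * 1000 / (h_in - h_out)
mdot = 31.251 * 1000 / (2918.2 - 2344.0)
mdot = 54.42529 kg/s
Convert: 54.42529 kg/s * 3.6 = 195.93 t/h
mdot = 195.93 t/h


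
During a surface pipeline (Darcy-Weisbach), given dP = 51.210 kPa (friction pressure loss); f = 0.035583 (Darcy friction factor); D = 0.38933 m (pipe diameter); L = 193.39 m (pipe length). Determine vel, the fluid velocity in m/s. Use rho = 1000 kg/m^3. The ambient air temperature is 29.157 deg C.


vel = sqrt(dP*1000*2*D / (f*L*rho))
vel = sqrt(51.210*1000*2*0.38933 / (0.035583*193.39*1000))
vel = 2.4072 m/s


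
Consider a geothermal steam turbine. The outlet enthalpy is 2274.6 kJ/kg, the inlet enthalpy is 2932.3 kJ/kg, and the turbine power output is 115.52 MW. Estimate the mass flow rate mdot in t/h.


mdot = P * 1000 / (h_in - h_out)
mdot = 115.52 * 1000 / (2932.3 - 2274.6)
mdot = 175.6424 kg/s
Convert: 175.6424 kg/s * 3.6 = 632.31 t/h
mdot = 632.31 t/h


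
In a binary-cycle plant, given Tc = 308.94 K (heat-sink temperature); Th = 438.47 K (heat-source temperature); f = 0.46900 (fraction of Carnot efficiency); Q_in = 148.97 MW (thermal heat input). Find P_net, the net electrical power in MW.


Step 1: eta = (1 - Tc/Th)*f = (1 - 308.94/438.47)*0.469 = 0.1385490
Step 2: P_net = eta * Q_in = 0.1385490 * 148.97 = 20.640 MW
P_net = 20.640 MW


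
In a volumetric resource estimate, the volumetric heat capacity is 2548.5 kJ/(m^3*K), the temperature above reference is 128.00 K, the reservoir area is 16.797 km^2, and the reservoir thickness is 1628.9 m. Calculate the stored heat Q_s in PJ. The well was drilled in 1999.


Step 1: Vr = A*1e6*hr = 16.797*1e6*1628.9 = 2.736063e+10 m^3
Step 2: Q_s = Vr*rhoc*dT/1e12 = 2.736063e+10*2548.5*128.0/1e12 = 8925.3 PJ
Q_s = 8925.3 PJ


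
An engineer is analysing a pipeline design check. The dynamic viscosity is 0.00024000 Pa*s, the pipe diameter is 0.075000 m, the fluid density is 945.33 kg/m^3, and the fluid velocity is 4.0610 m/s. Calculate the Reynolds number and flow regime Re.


Step 1: Re = rho*vel*D/mu = 945.33*4.061*0.075/0.00024 = 1.1997e+06
Step 2: Re = 1.1997e+06 > 4000, so flow is turbulent.
Re = 1.1997e+06 (turbulent)
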